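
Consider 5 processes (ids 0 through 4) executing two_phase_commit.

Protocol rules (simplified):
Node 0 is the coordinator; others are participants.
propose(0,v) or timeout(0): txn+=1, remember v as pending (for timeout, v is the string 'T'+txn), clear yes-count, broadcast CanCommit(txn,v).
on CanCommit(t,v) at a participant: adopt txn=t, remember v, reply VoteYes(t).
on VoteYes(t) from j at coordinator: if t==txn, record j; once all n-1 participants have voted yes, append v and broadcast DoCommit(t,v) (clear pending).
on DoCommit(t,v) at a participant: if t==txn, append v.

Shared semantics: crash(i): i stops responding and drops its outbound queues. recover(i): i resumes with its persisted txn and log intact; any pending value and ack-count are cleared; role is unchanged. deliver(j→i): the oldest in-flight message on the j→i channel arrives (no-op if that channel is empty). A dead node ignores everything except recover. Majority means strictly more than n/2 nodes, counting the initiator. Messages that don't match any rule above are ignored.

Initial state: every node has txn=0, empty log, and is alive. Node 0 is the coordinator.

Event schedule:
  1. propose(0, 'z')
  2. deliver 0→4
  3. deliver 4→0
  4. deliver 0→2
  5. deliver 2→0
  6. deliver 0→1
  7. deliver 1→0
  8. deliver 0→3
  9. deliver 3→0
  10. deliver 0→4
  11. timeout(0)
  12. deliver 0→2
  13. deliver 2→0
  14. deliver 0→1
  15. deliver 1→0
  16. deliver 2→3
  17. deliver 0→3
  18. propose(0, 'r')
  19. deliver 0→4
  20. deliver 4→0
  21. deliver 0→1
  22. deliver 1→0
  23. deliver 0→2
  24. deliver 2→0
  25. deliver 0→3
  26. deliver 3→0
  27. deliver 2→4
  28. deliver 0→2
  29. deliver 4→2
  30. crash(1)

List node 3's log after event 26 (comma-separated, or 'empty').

[1] propose(0,'z') → N0(coor t1 [-])
[2] deliver 0→4 → N4(part t1 [-])
[3] deliver 4→0 → ∅
[4] deliver 0→2 → N2(part t1 [-])
[5] deliver 2→0 → ∅
[6] deliver 0→1 → N1(part t1 [-])
[7] deliver 1→0 → ∅
[8] deliver 0→3 → N3(part t1 [-])
[9] deliver 3→0 → N0(coor t1 [z])
[10] deliver 0→4 → N4(part t1 [z])
[11] timeout(0) → N0(coor t2 [z])
[12] deliver 0→2 → N2(part t1 [z])
[13] deliver 2→0 → ∅
[14] deliver 0→1 → N1(part t1 [z])
[15] deliver 1→0 → ∅
[16] deliver 2→3 → ∅
[17] deliver 0→3 → N3(part t1 [z])
[18] propose(0,'r') → N0(coor t3 [z])
[19] deliver 0→4 → N4(part t2 [z])
[20] deliver 4→0 → ∅
[21] deliver 0→1 → N1(part t2 [z])
[22] deliver 1→0 → ∅
[23] deliver 0→2 → N2(part t2 [z])
[24] deliver 2→0 → ∅
[25] deliver 0→3 → N3(part t2 [z])
[26] deliver 3→0 → ∅

z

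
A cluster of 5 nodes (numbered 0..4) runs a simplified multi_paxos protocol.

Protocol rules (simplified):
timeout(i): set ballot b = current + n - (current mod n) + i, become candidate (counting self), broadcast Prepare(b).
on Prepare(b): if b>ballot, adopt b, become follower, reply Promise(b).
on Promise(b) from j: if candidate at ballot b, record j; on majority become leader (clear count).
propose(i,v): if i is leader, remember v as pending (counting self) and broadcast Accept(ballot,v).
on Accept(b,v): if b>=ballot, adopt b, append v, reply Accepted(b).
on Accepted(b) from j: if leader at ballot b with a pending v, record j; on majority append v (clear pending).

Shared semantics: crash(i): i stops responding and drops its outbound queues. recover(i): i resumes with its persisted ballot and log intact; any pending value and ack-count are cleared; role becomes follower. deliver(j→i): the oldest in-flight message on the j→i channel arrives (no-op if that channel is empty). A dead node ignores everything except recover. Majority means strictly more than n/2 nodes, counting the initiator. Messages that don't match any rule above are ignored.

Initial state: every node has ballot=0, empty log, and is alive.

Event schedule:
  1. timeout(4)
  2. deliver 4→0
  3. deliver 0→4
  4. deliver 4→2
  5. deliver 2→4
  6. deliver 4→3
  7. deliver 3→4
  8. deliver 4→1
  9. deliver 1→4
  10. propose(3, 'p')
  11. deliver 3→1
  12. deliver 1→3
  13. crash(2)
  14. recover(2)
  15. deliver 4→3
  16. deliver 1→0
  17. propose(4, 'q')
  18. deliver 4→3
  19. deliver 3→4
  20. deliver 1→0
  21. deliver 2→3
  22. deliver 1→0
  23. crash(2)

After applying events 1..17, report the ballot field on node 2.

9

[1] timeout(4) → N4(cand b9 [-])
[2] deliver 4→0 → N0(foll b9 [-])
[3] deliver 0→4 → ∅
[4] deliver 4→2 → N2(foll b9 [-])
[5] deliver 2→4 → N4(lead b9 [-])
[6] deliver 4→3 → N3(foll b9 [-])
[7] deliver 3→4 → ∅
[8] deliver 4→1 → N1(foll b9 [-])
[9] deliver 1→4 → ∅
[10] propose(3,'p') → ∅
[11] deliver 3→1 → ∅
[12] deliver 1→3 → ∅
[13] crash(2) → N2(✗foll b9 [-])
[14] recover(2) → N2(foll b9 [-])
[15] deliver 4→3 → ∅
[16] deliver 1→0 → ∅
[17] propose(4,'q') → ∅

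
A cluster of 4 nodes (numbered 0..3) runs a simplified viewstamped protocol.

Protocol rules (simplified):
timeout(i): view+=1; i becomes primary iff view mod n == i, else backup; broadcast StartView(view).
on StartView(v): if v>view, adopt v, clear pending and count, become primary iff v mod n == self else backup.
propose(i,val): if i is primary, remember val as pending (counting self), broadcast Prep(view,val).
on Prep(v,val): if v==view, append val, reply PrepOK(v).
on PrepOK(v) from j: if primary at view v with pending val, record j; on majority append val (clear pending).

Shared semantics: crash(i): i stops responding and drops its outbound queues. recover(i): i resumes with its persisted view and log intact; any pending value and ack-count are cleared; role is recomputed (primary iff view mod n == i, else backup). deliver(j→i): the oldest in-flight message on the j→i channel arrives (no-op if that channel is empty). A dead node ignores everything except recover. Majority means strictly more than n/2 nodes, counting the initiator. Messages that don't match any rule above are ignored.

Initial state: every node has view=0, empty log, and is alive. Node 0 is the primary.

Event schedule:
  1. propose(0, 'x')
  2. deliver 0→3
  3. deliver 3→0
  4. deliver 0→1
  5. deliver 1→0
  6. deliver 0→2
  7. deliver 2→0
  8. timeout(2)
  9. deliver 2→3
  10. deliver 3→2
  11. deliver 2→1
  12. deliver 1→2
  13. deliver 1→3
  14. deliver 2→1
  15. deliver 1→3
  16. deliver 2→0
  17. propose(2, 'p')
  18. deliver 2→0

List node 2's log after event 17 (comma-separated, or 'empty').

x

[1] propose(0,'x') → ∅
[2] deliver 0→3 → N3(back v0 [x])
[3] deliver 3→0 → ∅
[4] deliver 0→1 → N1(back v0 [x])
[5] deliver 1→0 → N0(prim v0 [x])
[6] deliver 0→2 → N2(back v0 [x])
[7] deliver 2→0 → ∅
[8] timeout(2) → N2(back v1 [x])
[9] deliver 2→3 → N3(back v1 [x])
[10] deliver 3→2 → ∅
[11] deliver 2→1 → N1(prim v1 [x])
[12] deliver 1→2 → ∅
[13] deliver 1→3 → ∅
[14] deliver 2→1 → ∅
[15] deliver 1→3 → ∅
[16] deliver 2→0 → N0(back v1 [x])
[17] propose(2,'p') → ∅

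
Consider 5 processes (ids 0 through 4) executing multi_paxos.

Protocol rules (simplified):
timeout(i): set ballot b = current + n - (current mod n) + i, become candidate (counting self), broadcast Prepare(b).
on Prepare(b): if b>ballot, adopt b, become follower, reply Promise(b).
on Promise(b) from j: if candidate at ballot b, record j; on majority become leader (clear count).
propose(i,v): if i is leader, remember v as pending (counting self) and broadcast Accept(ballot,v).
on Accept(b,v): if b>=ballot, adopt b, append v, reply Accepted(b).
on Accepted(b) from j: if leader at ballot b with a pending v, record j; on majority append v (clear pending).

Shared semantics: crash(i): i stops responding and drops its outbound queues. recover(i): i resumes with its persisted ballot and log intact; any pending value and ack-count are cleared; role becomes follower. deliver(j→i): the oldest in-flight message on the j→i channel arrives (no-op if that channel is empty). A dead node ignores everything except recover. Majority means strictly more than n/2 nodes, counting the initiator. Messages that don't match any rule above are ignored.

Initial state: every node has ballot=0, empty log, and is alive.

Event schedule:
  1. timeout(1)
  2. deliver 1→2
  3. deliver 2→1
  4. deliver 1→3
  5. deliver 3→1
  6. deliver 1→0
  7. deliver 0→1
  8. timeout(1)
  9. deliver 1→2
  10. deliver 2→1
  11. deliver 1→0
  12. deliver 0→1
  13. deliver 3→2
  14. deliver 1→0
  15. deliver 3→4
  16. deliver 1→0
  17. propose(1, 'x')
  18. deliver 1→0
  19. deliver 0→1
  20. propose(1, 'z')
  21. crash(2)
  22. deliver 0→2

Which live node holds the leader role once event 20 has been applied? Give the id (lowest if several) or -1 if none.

after 1 — timeout(1): n1:cand/b6/[-]
after 2 — deliver 1→2: n2:foll/b6/[-]
after 3 — deliver 2→1: ·
after 4 — deliver 1→3: n3:foll/b6/[-]
after 5 — deliver 3→1: n1:lead/b6/[-]
after 6 — deliver 1→0: n0:foll/b6/[-]
after 7 — deliver 0→1: ·
after 8 — timeout(1): n1:cand/b11/[-]
after 9 — deliver 1→2: n2:foll/b11/[-]
after 10 — deliver 2→1: ·
after 11 — deliver 1→0: n0:foll/b11/[-]
after 12 — deliver 0→1: n1:lead/b11/[-]
after 13 — deliver 3→2: ·
after 14 — deliver 1→0: ·
after 15 — deliver 3→4: ·
after 16 — deliver 1→0: ·
after 17 — propose(1,'x'): ·
after 18 — deliver 1→0: n0:foll/b11/[x]
after 19 — deliver 0→1: ·
after 20 — propose(1,'z'): ·

1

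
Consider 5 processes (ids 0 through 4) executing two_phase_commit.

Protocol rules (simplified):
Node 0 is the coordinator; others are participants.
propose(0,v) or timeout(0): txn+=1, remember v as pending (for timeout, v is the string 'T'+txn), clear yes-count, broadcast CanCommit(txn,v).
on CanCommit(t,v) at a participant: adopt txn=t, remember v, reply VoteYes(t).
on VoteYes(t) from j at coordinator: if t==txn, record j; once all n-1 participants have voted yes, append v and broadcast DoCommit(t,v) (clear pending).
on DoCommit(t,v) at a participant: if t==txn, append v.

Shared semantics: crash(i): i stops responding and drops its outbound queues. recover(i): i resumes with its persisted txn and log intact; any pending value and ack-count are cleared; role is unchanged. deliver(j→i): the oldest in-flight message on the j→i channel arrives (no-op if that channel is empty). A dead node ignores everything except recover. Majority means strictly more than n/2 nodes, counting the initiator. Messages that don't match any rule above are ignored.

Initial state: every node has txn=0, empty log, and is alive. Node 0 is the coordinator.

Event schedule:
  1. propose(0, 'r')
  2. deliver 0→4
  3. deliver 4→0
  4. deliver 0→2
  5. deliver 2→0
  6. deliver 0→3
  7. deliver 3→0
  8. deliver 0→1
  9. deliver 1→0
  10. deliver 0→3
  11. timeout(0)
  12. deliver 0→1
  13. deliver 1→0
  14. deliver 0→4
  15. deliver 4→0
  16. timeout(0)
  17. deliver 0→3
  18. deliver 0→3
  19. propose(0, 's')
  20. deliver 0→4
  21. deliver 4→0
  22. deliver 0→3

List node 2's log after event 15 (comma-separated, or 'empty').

empty

1. propose(0,'r'):  <0:coor t1 ->
2. deliver 0→4:  <4:part t1 ->
3. deliver 4→0:  nop
4. deliver 0→2:  <2:part t1 ->
5. deliver 2→0:  nop
6. deliver 0→3:  <3:part t1 ->
7. deliver 3→0:  nop
8. deliver 0→1:  <1:part t1 ->
9. deliver 1→0:  <0:coor t1 r>
10. deliver 0→3:  <3:part t1 r>
11. timeout(0):  <0:coor t2 r>
12. deliver 0→1:  <1:part t1 r>
13. deliver 1→0:  nop
14. deliver 0→4:  <4:part t1 r>
15. deliver 4→0:  nop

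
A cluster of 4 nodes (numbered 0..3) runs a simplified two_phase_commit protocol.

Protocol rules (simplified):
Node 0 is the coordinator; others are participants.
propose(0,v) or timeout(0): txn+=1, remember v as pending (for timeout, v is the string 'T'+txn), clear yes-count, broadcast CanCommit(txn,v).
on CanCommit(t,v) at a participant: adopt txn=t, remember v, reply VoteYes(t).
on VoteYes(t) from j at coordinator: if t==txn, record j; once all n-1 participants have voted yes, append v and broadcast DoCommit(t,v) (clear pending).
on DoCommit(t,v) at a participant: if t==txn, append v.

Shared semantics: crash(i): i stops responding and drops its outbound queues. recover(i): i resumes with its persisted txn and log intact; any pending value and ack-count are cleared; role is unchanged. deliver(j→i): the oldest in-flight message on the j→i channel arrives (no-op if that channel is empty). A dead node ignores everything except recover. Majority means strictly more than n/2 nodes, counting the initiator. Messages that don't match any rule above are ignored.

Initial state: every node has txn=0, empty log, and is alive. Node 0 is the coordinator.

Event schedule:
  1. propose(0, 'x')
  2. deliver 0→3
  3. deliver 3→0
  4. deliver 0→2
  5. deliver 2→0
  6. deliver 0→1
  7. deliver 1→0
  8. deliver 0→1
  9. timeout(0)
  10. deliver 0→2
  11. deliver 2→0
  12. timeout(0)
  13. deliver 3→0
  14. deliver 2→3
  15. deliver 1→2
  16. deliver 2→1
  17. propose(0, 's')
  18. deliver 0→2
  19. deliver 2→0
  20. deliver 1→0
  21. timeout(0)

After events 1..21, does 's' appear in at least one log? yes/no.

e1 propose(0,'x'): 0[coor,t=1,-]
e2 deliver 0→3: 3[part,t=1,-]
e3 deliver 3→0: ·
e4 deliver 0→2: 2[part,t=1,-]
e5 deliver 2→0: ·
e6 deliver 0→1: 1[part,t=1,-]
e7 deliver 1→0: 0[coor,t=1,x]
e8 deliver 0→1: 1[part,t=1,x]
e9 timeout(0): 0[coor,t=2,x]
e10 deliver 0→2: 2[part,t=1,x]
e11 deliver 2→0: ·
e12 timeout(0): 0[coor,t=3,x]
e13 deliver 3→0: ·
e14 deliver 2→3: ·
e15 deliver 1→2: ·
e16 deliver 2→1: ·
e17 propose(0,'s'): 0[coor,t=4,x]
e18 deliver 0→2: 2[part,t=2,x]
e19 deliver 2→0: ·
e20 deliver 1→0: ·
e21 timeout(0): 0[coor,t=5,x]

no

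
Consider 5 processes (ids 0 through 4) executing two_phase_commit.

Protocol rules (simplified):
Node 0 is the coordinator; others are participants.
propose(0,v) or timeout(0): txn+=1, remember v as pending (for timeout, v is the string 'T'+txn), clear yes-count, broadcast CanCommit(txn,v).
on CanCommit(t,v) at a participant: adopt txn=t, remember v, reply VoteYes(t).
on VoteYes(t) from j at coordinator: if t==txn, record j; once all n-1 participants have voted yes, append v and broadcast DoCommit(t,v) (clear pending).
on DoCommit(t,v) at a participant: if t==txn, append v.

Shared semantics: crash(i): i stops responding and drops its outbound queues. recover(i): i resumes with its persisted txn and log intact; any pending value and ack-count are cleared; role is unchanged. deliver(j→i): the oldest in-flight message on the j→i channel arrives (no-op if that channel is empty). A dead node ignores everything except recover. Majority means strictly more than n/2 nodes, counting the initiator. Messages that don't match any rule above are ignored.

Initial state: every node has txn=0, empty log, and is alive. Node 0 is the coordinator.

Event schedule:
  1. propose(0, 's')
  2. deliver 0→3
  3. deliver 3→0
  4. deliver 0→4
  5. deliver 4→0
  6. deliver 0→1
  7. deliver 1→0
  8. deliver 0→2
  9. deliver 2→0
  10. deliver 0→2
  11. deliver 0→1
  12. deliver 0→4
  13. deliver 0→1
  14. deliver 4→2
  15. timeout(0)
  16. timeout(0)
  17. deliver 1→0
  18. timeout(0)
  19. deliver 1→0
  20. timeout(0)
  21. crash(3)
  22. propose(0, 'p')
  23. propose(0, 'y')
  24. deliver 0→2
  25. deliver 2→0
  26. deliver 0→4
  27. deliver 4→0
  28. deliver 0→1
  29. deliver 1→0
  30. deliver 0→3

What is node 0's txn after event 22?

step 1 propose(0,'s'): 0={coor,t=1,log=-}
step 2 deliver 0→3: 3={part,t=1,log=-}
step 3 deliver 3→0: —
step 4 deliver 0→4: 4={part,t=1,log=-}
step 5 deliver 4→0: —
step 6 deliver 0→1: 1={part,t=1,log=-}
step 7 deliver 1→0: —
step 8 deliver 0→2: 2={part,t=1,log=-}
step 9 deliver 2→0: 0={coor,t=1,log=s}
step 10 deliver 0→2: 2={part,t=1,log=s}
step 11 deliver 0→1: 1={part,t=1,log=s}
step 12 deliver 0→4: 4={part,t=1,log=s}
step 13 deliver 0→1: —
step 14 deliver 4→2: —
step 15 timeout(0): 0={coor,t=2,log=s}
step 16 timeout(0): 0={coor,t=3,log=s}
step 17 deliver 1→0: —
step 18 timeout(0): 0={coor,t=4,log=s}
step 19 deliver 1→0: —
step 20 timeout(0): 0={coor,t=5,log=s}
step 21 crash(3): 3={✗part,t=1,log=-}
step 22 propose(0,'p'): 0={coor,t=6,log=s}

6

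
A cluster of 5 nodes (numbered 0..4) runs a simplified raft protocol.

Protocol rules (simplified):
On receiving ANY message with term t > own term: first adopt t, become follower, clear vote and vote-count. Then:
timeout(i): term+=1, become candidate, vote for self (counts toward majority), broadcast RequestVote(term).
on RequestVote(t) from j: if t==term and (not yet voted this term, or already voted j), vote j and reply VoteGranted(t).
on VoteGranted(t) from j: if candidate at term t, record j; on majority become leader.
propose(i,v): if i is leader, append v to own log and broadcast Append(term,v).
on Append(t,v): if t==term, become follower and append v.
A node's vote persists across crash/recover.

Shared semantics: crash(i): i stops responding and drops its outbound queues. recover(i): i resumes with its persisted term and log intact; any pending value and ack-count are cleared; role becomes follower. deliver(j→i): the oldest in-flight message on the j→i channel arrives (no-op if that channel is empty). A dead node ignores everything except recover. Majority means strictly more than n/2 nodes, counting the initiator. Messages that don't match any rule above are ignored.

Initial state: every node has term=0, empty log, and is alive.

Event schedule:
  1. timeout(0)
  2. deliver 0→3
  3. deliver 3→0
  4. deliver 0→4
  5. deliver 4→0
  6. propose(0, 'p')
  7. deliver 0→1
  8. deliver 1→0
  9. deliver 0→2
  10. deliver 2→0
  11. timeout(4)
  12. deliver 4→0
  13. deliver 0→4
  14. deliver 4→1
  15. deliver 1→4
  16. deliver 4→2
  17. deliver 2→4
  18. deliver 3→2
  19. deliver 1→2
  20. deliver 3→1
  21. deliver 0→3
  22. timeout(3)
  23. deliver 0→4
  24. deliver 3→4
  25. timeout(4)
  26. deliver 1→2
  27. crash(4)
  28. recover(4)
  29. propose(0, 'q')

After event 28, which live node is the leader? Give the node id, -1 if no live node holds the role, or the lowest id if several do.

-1

after 1 — timeout(0): n0:cand/t1/[-]
after 2 — deliver 0→3: n3:foll/t1/[-]
after 3 — deliver 3→0: ·
after 4 — deliver 0→4: n4:foll/t1/[-]
after 5 — deliver 4→0: n0:lead/t1/[-]
after 6 — propose(0,'p'): n0:lead/t1/[p]
after 7 — deliver 0→1: n1:foll/t1/[-]
after 8 — deliver 1→0: ·
after 9 — deliver 0→2: n2:foll/t1/[-]
after 10 — deliver 2→0: ·
after 11 — timeout(4): n4:cand/t2/[-]
after 12 — deliver 4→0: n0:foll/t2/[p]
after 13 — deliver 0→4: ·
after 14 — deliver 4→1: n1:foll/t2/[-]
after 15 — deliver 1→4: ·
after 16 — deliver 4→2: n2:foll/t2/[-]
after 17 — deliver 2→4: n4:lead/t2/[-]
after 18 — deliver 3→2: ·
after 19 — deliver 1→2: ·
after 20 — deliver 3→1: ·
after 21 — deliver 0→3: n3:foll/t1/[p]
after 22 — timeout(3): n3:cand/t2/[p]
after 23 — deliver 0→4: ·
after 24 — deliver 3→4: ·
after 25 — timeout(4): n4:cand/t3/[-]
after 26 — deliver 1→2: ·
after 27 — crash(4): n4:✗cand/t3/[-]
after 28 — recover(4): n4:foll/t3/[-]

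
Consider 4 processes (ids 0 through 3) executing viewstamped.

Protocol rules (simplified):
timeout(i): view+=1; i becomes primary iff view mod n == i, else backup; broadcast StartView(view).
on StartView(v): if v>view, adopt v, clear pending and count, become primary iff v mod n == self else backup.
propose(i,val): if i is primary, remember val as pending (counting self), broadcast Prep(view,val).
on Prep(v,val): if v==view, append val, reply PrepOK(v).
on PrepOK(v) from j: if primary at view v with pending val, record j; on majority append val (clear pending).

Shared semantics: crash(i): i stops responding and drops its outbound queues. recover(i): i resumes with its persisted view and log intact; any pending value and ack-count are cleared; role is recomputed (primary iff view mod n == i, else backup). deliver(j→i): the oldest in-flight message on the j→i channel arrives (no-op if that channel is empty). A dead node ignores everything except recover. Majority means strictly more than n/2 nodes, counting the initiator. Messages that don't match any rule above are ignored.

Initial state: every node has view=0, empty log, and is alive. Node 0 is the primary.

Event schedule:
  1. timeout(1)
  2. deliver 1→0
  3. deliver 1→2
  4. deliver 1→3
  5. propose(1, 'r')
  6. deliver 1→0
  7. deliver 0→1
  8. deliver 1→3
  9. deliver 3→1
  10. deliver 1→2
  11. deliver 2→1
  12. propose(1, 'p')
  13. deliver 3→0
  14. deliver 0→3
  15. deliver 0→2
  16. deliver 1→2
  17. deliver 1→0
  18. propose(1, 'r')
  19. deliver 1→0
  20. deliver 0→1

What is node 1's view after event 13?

1

[1] timeout(1) → N1(prim v1 [-])
[2] deliver 1→0 → N0(back v1 [-])
[3] deliver 1→2 → N2(back v1 [-])
[4] deliver 1→3 → N3(back v1 [-])
[5] propose(1,'r') → ∅
[6] deliver 1→0 → N0(back v1 [r])
[7] deliver 0→1 → ∅
[8] deliver 1→3 → N3(back v1 [r])
[9] deliver 3→1 → N1(prim v1 [r])
[10] deliver 1→2 → N2(back v1 [r])
[11] deliver 2→1 → ∅
[12] propose(1,'p') → ∅
[13] deliver 3→0 → ∅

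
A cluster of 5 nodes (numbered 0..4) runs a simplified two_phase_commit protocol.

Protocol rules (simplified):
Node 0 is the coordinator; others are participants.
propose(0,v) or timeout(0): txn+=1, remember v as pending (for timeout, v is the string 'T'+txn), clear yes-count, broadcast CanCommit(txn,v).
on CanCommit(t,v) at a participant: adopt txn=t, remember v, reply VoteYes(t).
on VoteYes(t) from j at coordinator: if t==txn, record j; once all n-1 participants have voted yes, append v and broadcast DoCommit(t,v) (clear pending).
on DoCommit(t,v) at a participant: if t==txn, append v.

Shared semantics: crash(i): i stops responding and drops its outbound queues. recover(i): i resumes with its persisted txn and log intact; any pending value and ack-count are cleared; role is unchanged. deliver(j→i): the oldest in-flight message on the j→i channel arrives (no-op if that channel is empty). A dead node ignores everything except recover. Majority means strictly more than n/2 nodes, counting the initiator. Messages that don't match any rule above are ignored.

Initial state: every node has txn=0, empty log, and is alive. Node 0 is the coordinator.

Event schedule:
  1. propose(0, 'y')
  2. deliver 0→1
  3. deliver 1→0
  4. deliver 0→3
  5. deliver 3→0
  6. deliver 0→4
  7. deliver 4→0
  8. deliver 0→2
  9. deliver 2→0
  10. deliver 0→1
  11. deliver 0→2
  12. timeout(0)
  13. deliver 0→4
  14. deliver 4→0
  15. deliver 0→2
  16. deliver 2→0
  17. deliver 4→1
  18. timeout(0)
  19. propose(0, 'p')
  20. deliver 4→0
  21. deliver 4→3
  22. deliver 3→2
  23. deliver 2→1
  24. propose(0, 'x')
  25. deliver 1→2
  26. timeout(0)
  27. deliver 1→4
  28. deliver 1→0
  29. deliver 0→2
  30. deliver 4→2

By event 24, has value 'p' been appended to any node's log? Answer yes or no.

e1 propose(0,'y'): 0[coor,t=1,-]
e2 deliver 0→1: 1[part,t=1,-]
e3 deliver 1→0: ·
e4 deliver 0→3: 3[part,t=1,-]
e5 deliver 3→0: ·
e6 deliver 0→4: 4[part,t=1,-]
e7 deliver 4→0: ·
e8 deliver 0→2: 2[part,t=1,-]
e9 deliver 2→0: 0[coor,t=1,y]
e10 deliver 0→1: 1[part,t=1,y]
e11 deliver 0→2: 2[part,t=1,y]
e12 timeout(0): 0[coor,t=2,y]
e13 deliver 0→4: 4[part,t=1,y]
e14 deliver 4→0: ·
e15 deliver 0→2: 2[part,t=2,y]
e16 deliver 2→0: ·
e17 deliver 4→1: ·
e18 timeout(0): 0[coor,t=3,y]
e19 propose(0,'p'): 0[coor,t=4,y]
e20 deliver 4→0: ·
e21 deliver 4→3: ·
e22 deliver 3→2: ·
e23 deliver 2→1: ·
e24 propose(0,'x'): 0[coor,t=5,y]

no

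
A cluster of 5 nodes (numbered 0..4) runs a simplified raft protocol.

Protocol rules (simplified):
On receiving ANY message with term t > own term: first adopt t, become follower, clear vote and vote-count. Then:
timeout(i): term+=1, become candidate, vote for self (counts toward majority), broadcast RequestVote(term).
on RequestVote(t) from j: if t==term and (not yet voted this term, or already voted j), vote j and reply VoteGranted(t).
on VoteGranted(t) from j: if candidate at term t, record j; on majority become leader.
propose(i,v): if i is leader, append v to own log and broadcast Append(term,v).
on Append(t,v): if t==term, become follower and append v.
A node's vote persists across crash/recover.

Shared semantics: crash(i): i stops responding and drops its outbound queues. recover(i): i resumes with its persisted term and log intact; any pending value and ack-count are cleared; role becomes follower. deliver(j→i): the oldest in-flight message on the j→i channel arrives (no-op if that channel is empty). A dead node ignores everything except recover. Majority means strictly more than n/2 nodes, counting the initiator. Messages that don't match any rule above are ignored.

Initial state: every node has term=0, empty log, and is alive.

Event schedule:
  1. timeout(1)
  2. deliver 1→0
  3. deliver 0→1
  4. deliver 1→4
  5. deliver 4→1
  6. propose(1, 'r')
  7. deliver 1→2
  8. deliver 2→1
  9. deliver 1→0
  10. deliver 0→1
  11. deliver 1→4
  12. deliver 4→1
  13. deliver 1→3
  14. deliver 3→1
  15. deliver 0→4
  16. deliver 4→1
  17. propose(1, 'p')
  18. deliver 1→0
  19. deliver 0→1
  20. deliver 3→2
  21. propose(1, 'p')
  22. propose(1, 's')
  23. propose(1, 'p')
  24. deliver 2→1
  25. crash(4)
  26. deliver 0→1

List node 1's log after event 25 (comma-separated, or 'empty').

r,p,p,s,p

[1] timeout(1) → N1(cand t1 [-])
[2] deliver 1→0 → N0(foll t1 [-])
[3] deliver 0→1 → ∅
[4] deliver 1→4 → N4(foll t1 [-])
[5] deliver 4→1 → N1(lead t1 [-])
[6] propose(1,'r') → N1(lead t1 [r])
[7] deliver 1→2 → N2(foll t1 [-])
[8] deliver 2→1 → ∅
[9] deliver 1→0 → N0(foll t1 [r])
[10] deliver 0→1 → ∅
[11] deliver 1→4 → N4(foll t1 [r])
[12] deliver 4→1 → ∅
[13] deliver 1→3 → N3(foll t1 [-])
[14] deliver 3→1 → ∅
[15] deliver 0→4 → ∅
[16] deliver 4→1 → ∅
[17] propose(1,'p') → N1(lead t1 [r,p])
[18] deliver 1→0 → N0(foll t1 [r,p])
[19] deliver 0→1 → ∅
[20] deliver 3→2 → ∅
[21] propose(1,'p') → N1(lead t1 [r,p,p])
[22] propose(1,'s') → N1(lead t1 [r,p,p,s])
[23] propose(1,'p') → N1(lead t1 [r,p,p,s,p])
[24] deliver 2→1 → ∅
[25] crash(4) → N4(✗foll t1 [r])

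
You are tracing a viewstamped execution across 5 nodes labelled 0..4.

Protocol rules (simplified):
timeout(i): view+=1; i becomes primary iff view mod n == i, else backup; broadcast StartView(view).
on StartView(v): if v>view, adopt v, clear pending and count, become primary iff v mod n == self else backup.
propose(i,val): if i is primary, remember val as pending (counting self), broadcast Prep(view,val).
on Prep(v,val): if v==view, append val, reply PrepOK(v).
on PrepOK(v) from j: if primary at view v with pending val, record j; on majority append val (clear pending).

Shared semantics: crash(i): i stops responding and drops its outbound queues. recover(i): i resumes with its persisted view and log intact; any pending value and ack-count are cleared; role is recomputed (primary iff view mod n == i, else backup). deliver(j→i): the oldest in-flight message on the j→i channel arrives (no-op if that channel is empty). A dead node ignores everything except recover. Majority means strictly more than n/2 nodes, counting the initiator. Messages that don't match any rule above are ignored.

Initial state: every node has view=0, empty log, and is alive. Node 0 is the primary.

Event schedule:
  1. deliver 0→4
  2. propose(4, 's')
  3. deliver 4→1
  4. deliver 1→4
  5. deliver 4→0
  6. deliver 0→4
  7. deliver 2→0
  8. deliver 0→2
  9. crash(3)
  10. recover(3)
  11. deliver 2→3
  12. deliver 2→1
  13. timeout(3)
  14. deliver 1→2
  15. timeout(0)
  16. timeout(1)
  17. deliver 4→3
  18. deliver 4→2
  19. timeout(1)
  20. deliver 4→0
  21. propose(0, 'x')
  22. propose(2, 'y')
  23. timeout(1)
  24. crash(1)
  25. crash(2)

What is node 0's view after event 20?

1

[1] deliver 0→4 → ∅
[2] propose(4,'s') → ∅
[3] deliver 4→1 → ∅
[4] deliver 1→4 → ∅
[5] deliver 4→0 → ∅
[6] deliver 0→4 → ∅
[7] deliver 2→0 → ∅
[8] deliver 0→2 → ∅
[9] crash(3) → N3(✗back v0 [-])
[10] recover(3) → N3(back v0 [-])
[11] deliver 2→3 → ∅
[12] deliver 2→1 → ∅
[13] timeout(3) → N3(back v1 [-])
[14] deliver 1→2 → ∅
[15] timeout(0) → N0(back v1 [-])
[16] timeout(1) → N1(prim v1 [-])
[17] deliver 4→3 → ∅
[18] deliver 4→2 → ∅
[19] timeout(1) → N1(back v2 [-])
[20] deliver 4→0 → ∅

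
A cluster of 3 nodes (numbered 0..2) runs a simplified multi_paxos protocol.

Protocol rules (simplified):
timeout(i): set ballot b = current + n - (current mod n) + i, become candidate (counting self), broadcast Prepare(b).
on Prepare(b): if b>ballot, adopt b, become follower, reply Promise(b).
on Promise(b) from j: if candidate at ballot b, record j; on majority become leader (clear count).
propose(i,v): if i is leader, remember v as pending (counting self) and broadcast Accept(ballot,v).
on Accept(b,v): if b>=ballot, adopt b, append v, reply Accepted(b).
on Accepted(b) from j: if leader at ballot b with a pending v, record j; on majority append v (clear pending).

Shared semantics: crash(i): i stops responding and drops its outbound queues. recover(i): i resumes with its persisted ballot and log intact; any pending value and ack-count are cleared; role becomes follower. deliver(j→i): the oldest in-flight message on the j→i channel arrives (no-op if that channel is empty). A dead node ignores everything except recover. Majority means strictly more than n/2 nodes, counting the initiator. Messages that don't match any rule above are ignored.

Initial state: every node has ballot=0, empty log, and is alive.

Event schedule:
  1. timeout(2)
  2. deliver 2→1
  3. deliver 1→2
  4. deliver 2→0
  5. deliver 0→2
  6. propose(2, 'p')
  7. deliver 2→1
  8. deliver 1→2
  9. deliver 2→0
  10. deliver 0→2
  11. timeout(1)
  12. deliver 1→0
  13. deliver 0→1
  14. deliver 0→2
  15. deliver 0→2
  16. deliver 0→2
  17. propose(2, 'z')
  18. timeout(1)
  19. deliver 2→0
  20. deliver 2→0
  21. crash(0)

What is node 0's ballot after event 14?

7

after 1 — timeout(2): n2:cand/b5/[-]
after 2 — deliver 2→1: n1:foll/b5/[-]
after 3 — deliver 1→2: n2:lead/b5/[-]
after 4 — deliver 2→0: n0:foll/b5/[-]
after 5 — deliver 0→2: ·
after 6 — propose(2,'p'): ·
after 7 — deliver 2→1: n1:foll/b5/[p]
after 8 — deliver 1→2: n2:lead/b5/[p]
after 9 — deliver 2→0: n0:foll/b5/[p]
after 10 — deliver 0→2: ·
after 11 — timeout(1): n1:cand/b7/[p]
after 12 — deliver 1→0: n0:foll/b7/[p]
after 13 — deliver 0→1: n1:lead/b7/[p]
after 14 — deliver 0→2: ·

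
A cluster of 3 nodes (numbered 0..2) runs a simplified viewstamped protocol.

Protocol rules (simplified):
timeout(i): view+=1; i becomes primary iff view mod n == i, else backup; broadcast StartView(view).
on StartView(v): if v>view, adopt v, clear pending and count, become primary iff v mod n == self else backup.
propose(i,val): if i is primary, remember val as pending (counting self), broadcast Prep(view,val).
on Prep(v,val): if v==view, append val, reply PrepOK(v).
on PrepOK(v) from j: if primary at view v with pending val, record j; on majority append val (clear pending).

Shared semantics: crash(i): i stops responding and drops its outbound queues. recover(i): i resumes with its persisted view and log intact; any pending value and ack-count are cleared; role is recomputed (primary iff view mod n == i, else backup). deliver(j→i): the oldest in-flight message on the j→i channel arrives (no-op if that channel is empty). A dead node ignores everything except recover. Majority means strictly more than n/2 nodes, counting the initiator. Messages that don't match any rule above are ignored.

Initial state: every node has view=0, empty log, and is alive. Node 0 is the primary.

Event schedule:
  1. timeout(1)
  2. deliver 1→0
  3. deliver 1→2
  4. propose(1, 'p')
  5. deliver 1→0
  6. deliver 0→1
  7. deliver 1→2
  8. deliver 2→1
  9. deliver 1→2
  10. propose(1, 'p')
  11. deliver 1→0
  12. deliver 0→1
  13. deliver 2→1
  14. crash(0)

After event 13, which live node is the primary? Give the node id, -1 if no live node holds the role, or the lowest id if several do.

1

after 1 — timeout(1): n1:prim/v1/[-]
after 2 — deliver 1→0: n0:back/v1/[-]
after 3 — deliver 1→2: n2:back/v1/[-]
after 4 — propose(1,'p'): ·
after 5 — deliver 1→0: n0:back/v1/[p]
after 6 — deliver 0→1: n1:prim/v1/[p]
after 7 — deliver 1→2: n2:back/v1/[p]
after 8 — deliver 2→1: ·
after 9 — deliver 1→2: ·
after 10 — propose(1,'p'): ·
after 11 — deliver 1→0: n0:back/v1/[p,p]
after 12 — deliver 0→1: n1:prim/v1/[p,p]
after 13 — deliver 2→1: ·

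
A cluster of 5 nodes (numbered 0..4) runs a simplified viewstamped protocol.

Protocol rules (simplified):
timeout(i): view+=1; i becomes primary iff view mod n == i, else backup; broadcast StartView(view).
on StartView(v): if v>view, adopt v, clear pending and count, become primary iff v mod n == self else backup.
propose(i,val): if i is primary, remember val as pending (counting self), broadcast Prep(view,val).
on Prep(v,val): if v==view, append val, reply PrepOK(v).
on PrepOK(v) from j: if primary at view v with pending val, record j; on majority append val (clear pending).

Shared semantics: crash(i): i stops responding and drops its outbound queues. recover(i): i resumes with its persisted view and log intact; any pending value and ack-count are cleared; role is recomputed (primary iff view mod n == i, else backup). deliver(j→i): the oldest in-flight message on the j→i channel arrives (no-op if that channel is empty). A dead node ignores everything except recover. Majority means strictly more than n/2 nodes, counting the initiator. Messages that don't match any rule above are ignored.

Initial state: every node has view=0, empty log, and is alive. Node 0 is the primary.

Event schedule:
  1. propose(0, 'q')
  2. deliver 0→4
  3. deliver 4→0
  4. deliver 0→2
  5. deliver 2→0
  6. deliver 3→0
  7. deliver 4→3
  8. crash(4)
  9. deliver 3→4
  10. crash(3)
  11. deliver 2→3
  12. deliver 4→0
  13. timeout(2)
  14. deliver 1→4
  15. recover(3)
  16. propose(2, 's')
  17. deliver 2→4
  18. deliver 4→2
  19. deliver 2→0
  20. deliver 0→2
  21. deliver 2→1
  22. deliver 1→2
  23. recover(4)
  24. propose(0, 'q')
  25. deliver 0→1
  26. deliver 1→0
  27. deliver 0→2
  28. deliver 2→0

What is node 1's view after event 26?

1

after 1 — propose(0,'q'): ·
after 2 — deliver 0→4: n4:back/v0/[q]
after 3 — deliver 4→0: ·
after 4 — deliver 0→2: n2:back/v0/[q]
after 5 — deliver 2→0: n0:prim/v0/[q]
after 6 — deliver 3→0: ·
after 7 — deliver 4→3: ·
after 8 — crash(4): n4:✗back/v0/[q]
after 9 — deliver 3→4: ·
after 10 — crash(3): n3:✗back/v0/[-]
after 11 — deliver 2→3: ·
after 12 — deliver 4→0: ·
after 13 — timeout(2): n2:back/v1/[q]
after 14 — deliver 1→4: ·
after 15 — recover(3): n3:back/v0/[-]
after 16 — propose(2,'s'): ·
after 17 — deliver 2→4: ·
after 18 — deliver 4→2: ·
after 19 — deliver 2→0: n0:back/v1/[q]
after 20 — deliver 0→2: ·
after 21 — deliver 2→1: n1:prim/v1/[-]
after 22 — deliver 1→2: ·
after 23 — recover(4): n4:back/v0/[q]
after 24 — propose(0,'q'): ·
after 25 — deliver 0→1: ·
after 26 — deliver 1→0: ·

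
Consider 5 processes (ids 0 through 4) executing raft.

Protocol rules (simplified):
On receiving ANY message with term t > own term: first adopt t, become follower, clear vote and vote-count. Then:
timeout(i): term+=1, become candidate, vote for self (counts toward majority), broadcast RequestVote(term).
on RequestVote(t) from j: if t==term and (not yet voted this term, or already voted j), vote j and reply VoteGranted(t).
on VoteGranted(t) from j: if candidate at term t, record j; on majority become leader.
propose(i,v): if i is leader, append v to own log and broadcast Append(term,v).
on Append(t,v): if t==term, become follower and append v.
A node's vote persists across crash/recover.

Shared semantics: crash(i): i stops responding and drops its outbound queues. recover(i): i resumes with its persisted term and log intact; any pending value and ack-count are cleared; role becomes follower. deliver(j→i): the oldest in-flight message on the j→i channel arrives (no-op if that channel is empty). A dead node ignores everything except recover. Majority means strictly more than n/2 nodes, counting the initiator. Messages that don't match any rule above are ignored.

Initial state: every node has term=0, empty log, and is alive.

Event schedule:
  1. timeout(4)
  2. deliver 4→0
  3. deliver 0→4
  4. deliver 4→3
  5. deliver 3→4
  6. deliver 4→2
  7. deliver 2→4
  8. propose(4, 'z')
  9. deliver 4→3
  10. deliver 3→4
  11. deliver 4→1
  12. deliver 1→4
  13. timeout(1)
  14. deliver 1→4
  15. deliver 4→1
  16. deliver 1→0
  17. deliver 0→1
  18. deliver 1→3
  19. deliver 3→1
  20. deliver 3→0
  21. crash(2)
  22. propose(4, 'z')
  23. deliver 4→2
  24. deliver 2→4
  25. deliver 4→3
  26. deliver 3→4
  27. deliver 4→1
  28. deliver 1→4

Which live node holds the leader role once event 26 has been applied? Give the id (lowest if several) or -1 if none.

1

after 1 — timeout(4): n4:cand/t1/[-]
after 2 — deliver 4→0: n0:foll/t1/[-]
after 3 — deliver 0→4: ·
after 4 — deliver 4→3: n3:foll/t1/[-]
after 5 — deliver 3→4: n4:lead/t1/[-]
after 6 — deliver 4→2: n2:foll/t1/[-]
after 7 — deliver 2→4: ·
after 8 — propose(4,'z'): n4:lead/t1/[z]
after 9 — deliver 4→3: n3:foll/t1/[z]
after 10 — deliver 3→4: ·
after 11 — deliver 4→1: n1:foll/t1/[-]
after 12 — deliver 1→4: ·
after 13 — timeout(1): n1:cand/t2/[-]
after 14 — deliver 1→4: n4:foll/t2/[z]
after 15 — deliver 4→1: ·
after 16 — deliver 1→0: n0:foll/t2/[-]
after 17 — deliver 0→1: ·
after 18 — deliver 1→3: n3:foll/t2/[z]
after 19 — deliver 3→1: n1:lead/t2/[-]
after 20 — deliver 3→0: ·
after 21 — crash(2): n2:✗foll/t1/[-]
after 22 — propose(4,'z'): ·
after 23 — deliver 4→2: ·
after 24 — deliver 2→4: ·
after 25 — deliver 4→3: ·
after 26 — deliver 3→4: ·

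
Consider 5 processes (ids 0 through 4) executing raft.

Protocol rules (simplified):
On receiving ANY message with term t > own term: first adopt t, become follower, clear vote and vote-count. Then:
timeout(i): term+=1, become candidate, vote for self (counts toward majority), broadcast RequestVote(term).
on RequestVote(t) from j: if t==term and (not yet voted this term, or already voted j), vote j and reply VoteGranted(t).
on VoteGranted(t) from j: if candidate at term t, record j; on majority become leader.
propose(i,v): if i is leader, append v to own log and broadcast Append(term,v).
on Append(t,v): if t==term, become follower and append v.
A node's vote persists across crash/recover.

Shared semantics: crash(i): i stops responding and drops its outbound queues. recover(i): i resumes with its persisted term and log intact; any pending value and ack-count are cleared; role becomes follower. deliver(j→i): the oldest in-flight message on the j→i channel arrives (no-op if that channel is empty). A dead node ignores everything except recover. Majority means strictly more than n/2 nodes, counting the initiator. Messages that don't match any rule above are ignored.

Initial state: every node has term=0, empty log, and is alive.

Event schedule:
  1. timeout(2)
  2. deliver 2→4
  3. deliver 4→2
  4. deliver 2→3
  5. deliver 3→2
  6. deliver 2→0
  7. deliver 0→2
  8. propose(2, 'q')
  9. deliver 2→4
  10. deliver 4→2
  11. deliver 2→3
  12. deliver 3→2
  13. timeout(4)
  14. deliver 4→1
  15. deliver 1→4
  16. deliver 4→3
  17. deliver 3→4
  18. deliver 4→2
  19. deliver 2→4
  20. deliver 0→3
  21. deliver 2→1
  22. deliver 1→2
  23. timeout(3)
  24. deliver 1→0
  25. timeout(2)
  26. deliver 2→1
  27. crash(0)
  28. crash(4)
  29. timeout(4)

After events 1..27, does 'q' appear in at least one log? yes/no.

yes

[1] timeout(2) → N2(cand t1 [-])
[2] deliver 2→4 → N4(foll t1 [-])
[3] deliver 4→2 → ∅
[4] deliver 2→3 → N3(foll t1 [-])
[5] deliver 3→2 → N2(lead t1 [-])
[6] deliver 2→0 → N0(foll t1 [-])
[7] deliver 0→2 → ∅
[8] propose(2,'q') → N2(lead t1 [q])
[9] deliver 2→4 → N4(foll t1 [q])
[10] deliver 4→2 → ∅
[11] deliver 2→3 → N3(foll t1 [q])
[12] deliver 3→2 → ∅
[13] timeout(4) → N4(cand t2 [q])
[14] deliver 4→1 → N1(foll t2 [-])
[15] deliver 1→4 → ∅
[16] deliver 4→3 → N3(foll t2 [q])
[17] deliver 3→4 → N4(lead t2 [q])
[18] deliver 4→2 → N2(foll t2 [q])
[19] deliver 2→4 → ∅
[20] deliver 0→3 → ∅
[21] deliver 2→1 → ∅
[22] deliver 1→2 → ∅
[23] timeout(3) → N3(cand t3 [q])
[24] deliver 1→0 → ∅
[25] timeout(2) → N2(cand t3 [q])
[26] deliver 2→1 → ∅
[27] crash(0) → N0(✗foll t1 [-])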